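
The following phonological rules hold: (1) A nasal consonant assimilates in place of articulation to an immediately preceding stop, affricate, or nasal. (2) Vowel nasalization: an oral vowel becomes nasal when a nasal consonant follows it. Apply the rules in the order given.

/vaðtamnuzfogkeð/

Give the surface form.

[vaðtãmmuzfogkeð]

Rule 1: /n/ after /m/ (labial) → [m]
After rule 1: vaðtammuzfogkeð
Rule 2: /a/ before nasal /m/ → [ã]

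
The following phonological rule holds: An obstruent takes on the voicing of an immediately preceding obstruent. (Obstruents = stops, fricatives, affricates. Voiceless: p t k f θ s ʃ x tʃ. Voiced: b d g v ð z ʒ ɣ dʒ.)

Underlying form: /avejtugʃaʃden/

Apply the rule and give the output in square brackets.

[avejtugʒaʃten]

/ʃ/ after /g/ (voiced) → [ʒ]
/d/ after /ʃ/ (voiceless) → [t]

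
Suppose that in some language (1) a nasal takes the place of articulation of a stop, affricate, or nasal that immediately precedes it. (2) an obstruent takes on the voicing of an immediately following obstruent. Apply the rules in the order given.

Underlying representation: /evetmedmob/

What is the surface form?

[evetnednob]

Rule 1: /m/ after /t/ (alveolar) → [n]
Rule 1: /m/ after /d/ (alveolar) → [n]
After rule 1: evetnednob
Rule 2: no segment meets the rule's conditions; no change.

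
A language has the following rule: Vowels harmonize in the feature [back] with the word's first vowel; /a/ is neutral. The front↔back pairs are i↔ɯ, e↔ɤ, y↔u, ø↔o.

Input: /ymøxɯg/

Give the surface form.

/ɯ/ harmonizes with /y/ ([-back]) → [i]

[ymøxig]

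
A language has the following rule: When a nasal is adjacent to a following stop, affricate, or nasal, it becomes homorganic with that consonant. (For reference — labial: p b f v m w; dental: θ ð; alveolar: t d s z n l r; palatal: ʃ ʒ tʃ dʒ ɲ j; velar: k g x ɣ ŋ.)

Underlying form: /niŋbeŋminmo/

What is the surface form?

/ŋ/ before /b/ (labial) → [m]
/ŋ/ before /m/ (labial) → [m]
/n/ before /m/ (labial) → [m]

[nimbemmimmo]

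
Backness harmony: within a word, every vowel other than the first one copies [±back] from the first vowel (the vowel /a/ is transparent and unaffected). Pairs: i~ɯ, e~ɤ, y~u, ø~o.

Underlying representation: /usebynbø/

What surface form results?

/e/ harmonizes with /u/ ([+back]) → [ɤ]
/y/ harmonizes with /u/ ([+back]) → [u]
/ø/ harmonizes with /u/ ([+back]) → [o]

[usɤbunbo]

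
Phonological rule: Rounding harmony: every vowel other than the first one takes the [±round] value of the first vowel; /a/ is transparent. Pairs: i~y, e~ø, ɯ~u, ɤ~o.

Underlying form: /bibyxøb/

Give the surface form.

[bibixeb]

/y/ harmonizes with /i/ ([-round]) → [i]
/ø/ harmonizes with /i/ ([-round]) → [e]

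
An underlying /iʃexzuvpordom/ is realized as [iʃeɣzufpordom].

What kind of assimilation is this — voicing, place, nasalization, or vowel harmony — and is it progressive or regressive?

voicing assimilation, regressive

/x/→[ɣ] /v/→[f].
Each target copies a feature from the following segment, so the direction is regressive.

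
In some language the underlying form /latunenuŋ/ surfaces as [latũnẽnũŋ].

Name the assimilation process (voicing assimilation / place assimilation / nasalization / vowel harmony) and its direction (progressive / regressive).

nasalization, regressive

/u/→[ũ] /e/→[ẽ] /u/→[ũ].
Each target copies a feature from the following segment, so the direction is regressive.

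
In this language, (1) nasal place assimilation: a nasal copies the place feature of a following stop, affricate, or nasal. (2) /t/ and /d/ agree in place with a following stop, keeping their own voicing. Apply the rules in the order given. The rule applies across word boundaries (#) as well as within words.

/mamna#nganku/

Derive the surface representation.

[manna#ŋgaŋku]

Rule 1: /m/ before /n/ (alveolar) → [n]
Rule 1: /n/ before /g/ (velar) → [ŋ]
Rule 1: /n/ before /k/ (velar) → [ŋ]
After rule 1: manna#ŋgaŋku
Rule 2: no segment meets the rule's conditions; no change.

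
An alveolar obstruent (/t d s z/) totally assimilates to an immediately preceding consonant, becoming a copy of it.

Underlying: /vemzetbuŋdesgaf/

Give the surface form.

[vemmetbuŋŋesgaf]

/z/ after /m/ → [m] (total assimilation)
/d/ after /ŋ/ → [ŋ] (total assimilation)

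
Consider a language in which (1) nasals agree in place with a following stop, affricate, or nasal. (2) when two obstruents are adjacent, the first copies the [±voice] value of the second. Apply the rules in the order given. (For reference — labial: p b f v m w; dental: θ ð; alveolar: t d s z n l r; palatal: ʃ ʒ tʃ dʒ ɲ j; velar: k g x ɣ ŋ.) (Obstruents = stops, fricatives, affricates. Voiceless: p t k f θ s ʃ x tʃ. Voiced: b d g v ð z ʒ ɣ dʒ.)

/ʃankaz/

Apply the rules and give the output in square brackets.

Rule 1: /n/ before /k/ (velar) → [ŋ]
After rule 1: ʃaŋkaz
Rule 2: no segment meets the rule's conditions; no change.

[ʃaŋkaz]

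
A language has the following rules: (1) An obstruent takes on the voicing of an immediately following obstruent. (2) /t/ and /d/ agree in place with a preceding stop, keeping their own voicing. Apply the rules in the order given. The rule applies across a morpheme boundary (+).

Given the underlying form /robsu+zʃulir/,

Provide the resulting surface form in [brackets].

[ropsu+sʃulir]

Rule 1: /b/ before /s/ (voiceless) → [p]
Rule 1: /z/ before /ʃ/ (voiceless) → [s]
After rule 1: ropsu+sʃulir
Rule 2: no segment meets the rule's conditions; no change.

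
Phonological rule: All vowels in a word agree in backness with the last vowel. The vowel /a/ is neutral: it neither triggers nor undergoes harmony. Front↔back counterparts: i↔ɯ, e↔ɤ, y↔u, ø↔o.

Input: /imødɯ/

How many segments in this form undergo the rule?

2

/i/ harmonizes with /ɯ/ ([+back]) → [ɯ]
/ø/ harmonizes with /ɯ/ ([+back]) → [o]
2 segments change.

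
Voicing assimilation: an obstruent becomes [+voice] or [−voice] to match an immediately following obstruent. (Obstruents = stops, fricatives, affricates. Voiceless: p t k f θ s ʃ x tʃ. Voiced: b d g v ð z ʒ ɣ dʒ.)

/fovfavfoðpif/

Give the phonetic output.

/v/ before /f/ (voiceless) → [f]
/v/ before /f/ (voiceless) → [f]
/ð/ before /p/ (voiceless) → [θ]

[foffaffoθpif]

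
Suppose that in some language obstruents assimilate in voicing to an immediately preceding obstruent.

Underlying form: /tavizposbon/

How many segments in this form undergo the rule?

2

/p/ after /z/ (voiced) → [b]
/b/ after /s/ (voiceless) → [p]
2 segments change.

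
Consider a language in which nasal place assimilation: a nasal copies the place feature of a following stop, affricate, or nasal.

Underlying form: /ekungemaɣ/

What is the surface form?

/n/ before /g/ (velar) → [ŋ]

[ekuŋgemaɣ]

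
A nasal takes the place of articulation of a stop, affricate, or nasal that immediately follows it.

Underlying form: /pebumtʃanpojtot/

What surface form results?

[pebuɲtʃampojtot]

/m/ before /tʃ/ (palatal) → [ɲ]
/n/ before /p/ (labial) → [m]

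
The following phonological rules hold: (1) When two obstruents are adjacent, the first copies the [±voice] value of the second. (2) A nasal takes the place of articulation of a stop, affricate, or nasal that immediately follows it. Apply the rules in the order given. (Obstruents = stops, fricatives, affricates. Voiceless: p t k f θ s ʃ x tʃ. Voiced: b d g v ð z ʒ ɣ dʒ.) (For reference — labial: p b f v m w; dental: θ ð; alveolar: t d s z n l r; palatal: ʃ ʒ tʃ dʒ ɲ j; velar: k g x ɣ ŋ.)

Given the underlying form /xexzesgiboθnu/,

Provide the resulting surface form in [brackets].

[xeɣzezgiboθnu]

Rule 1: /x/ before /z/ (voiced) → [ɣ]
Rule 1: /s/ before /g/ (voiced) → [z]
After rule 1: xeɣzezgiboθnu
Rule 2: no segment meets the rule's conditions; no change.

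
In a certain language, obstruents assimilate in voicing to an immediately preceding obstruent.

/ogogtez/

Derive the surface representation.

/t/ after /g/ (voiced) → [d]

[ogogdez]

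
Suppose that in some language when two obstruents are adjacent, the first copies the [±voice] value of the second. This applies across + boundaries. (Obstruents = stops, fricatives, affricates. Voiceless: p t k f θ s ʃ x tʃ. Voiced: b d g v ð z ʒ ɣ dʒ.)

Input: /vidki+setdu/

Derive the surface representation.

[vitki+seddu]

/d/ before /k/ (voiceless) → [t]
/t/ before /d/ (voiced) → [d]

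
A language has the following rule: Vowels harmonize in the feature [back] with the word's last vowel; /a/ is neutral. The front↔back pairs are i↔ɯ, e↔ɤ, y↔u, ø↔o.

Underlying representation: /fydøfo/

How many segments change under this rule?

/y/ harmonizes with /o/ ([+back]) → [u]
/ø/ harmonizes with /o/ ([+back]) → [o]
2 segments change.

2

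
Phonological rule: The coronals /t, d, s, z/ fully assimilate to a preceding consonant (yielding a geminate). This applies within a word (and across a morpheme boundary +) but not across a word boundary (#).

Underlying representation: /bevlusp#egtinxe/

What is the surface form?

[bevlusp#egginxe]

/t/ after /g/ → [g] (total assimilation)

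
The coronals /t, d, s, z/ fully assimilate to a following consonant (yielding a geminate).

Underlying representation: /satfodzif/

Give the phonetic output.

[saffozzif]

/t/ before /f/ → [f] (total assimilation)
/d/ before /z/ → [z] (total assimilation)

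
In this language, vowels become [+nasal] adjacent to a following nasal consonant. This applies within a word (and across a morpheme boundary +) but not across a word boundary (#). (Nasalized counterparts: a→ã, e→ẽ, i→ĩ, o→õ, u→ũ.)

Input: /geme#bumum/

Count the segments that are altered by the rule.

3

/e/ before nasal /m/ → [ẽ]
/u/ before nasal /m/ → [ũ]
/u/ before nasal /m/ → [ũ]
3 segments change.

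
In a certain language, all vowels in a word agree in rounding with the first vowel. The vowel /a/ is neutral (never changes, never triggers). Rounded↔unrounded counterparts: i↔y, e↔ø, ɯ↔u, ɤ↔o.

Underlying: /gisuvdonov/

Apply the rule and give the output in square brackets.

[gisɯvdɤnɤv]

/u/ harmonizes with /i/ ([-round]) → [ɯ]
/o/ harmonizes with /i/ ([-round]) → [ɤ]
/o/ harmonizes with /i/ ([-round]) → [ɤ]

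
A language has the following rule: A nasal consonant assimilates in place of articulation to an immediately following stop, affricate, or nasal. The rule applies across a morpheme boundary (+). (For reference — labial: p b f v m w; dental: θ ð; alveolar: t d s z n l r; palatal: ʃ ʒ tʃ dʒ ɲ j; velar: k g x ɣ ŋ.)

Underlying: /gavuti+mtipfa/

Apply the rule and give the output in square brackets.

/m/ before /t/ (alveolar) → [n]

[gavuti+ntipfa]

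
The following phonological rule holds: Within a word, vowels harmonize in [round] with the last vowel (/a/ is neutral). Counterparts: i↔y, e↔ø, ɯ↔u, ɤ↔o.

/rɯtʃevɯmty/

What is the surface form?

[rutʃøvumty]

/ɯ/ harmonizes with /y/ ([+round]) → [u]
/e/ harmonizes with /y/ ([+round]) → [ø]
/ɯ/ harmonizes with /y/ ([+round]) → [u]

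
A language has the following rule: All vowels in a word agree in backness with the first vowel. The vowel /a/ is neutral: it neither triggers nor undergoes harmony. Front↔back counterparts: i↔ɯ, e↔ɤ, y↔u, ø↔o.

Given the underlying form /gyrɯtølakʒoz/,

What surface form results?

/ɯ/ harmonizes with /y/ ([-back]) → [i]
/o/ harmonizes with /y/ ([-back]) → [ø]

[gyritølakʒøz]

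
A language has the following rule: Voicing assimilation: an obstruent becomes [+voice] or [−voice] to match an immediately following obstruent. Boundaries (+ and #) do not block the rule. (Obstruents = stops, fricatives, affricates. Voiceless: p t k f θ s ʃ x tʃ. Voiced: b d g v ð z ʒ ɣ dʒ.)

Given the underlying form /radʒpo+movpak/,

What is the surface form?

/dʒ/ before /p/ (voiceless) → [tʃ]
/v/ before /p/ (voiceless) → [f]

[ratʃpo+mofpak]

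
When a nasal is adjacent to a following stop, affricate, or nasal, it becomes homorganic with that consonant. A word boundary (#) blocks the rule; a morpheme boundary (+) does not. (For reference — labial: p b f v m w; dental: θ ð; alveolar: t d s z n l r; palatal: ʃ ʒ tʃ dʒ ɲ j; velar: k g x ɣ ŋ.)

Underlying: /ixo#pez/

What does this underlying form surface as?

[ixo#pez]

no segment meets the rule's conditions; no change.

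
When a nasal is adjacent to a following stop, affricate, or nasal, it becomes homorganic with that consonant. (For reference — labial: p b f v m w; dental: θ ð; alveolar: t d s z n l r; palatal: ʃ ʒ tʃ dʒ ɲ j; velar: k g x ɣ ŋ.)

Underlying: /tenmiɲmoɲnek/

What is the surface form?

/n/ before /m/ (labial) → [m]
/ɲ/ before /m/ (labial) → [m]
/ɲ/ before /n/ (alveolar) → [n]

[temmimmonnek]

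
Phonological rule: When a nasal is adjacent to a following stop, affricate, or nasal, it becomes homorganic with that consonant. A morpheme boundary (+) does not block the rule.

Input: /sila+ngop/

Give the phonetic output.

/n/ before /g/ (velar) → [ŋ]

[sila+ŋgop]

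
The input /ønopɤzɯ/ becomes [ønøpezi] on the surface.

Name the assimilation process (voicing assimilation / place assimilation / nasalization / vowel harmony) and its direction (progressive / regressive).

vowel harmony, progressive

/o/→[ø] /ɤ/→[e] /ɯ/→[i].
Vowels agree with the first vowel, so the harmony is progressive.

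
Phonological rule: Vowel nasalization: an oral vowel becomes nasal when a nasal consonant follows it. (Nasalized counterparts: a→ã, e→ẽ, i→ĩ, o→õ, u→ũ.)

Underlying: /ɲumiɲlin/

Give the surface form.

/u/ before nasal /m/ → [ũ]
/i/ before nasal /ɲ/ → [ĩ]
/i/ before nasal /n/ → [ĩ]

[ɲũmĩɲlĩn]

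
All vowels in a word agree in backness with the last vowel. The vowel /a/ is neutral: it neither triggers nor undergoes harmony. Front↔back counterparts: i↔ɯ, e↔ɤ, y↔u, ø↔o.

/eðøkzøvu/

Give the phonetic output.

[ɤðokzovu]

/e/ harmonizes with /u/ ([+back]) → [ɤ]
/ø/ harmonizes with /u/ ([+back]) → [o]
/ø/ harmonizes with /u/ ([+back]) → [o]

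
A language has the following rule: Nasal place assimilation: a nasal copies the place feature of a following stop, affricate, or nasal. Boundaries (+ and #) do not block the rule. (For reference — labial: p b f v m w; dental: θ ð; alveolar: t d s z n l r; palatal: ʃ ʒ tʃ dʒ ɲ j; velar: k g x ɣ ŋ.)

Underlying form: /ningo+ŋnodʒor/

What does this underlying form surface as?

[niŋgo+nnodʒor]

/n/ before /g/ (velar) → [ŋ]
/ŋ/ before /n/ (alveolar) → [n]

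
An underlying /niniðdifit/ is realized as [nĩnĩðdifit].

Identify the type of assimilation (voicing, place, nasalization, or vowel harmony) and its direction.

/i/→[ĩ] /i/→[ĩ].
Each target copies a feature from the preceding segment, so the direction is progressive.

nasalization, progressive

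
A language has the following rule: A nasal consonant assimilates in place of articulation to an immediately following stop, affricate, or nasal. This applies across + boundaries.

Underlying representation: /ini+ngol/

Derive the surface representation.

/n/ before /g/ (velar) → [ŋ]

[ini+ŋgol]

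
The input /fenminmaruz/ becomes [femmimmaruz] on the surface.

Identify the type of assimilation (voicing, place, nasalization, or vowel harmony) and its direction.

place assimilation, regressive

/n/→[m] /n/→[m].
Each target copies a feature from the following segment, so the direction is regressive.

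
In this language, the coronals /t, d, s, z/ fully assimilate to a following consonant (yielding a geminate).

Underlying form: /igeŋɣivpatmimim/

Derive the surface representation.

[igeŋɣivpammimim]

/t/ before /m/ → [m] (total assimilation)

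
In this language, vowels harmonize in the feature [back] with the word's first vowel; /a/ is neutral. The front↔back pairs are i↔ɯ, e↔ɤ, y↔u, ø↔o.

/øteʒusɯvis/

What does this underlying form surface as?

/u/ harmonizes with /ø/ ([-back]) → [y]
/ɯ/ harmonizes with /ø/ ([-back]) → [i]

[øteʒysivis]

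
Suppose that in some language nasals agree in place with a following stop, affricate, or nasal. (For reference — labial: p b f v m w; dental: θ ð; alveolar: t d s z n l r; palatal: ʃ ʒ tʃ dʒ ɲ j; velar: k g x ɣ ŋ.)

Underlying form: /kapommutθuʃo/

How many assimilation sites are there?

0

No segment meets the rule's conditions.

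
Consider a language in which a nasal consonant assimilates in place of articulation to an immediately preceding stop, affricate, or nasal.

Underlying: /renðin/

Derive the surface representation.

[renðin]

no segment meets the rule's conditions; no change.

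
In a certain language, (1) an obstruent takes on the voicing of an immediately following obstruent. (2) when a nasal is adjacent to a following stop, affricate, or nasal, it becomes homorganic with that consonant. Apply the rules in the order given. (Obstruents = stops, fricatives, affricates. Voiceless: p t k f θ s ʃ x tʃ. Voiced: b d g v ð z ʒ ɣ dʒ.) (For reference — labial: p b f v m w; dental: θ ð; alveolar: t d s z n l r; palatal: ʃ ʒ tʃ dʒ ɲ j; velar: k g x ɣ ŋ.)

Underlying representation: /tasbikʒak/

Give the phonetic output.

[tazbigʒak]

Rule 1: /s/ before /b/ (voiced) → [z]
Rule 1: /k/ before /ʒ/ (voiced) → [g]
After rule 1: tazbigʒak
Rule 2: no segment meets the rule's conditions; no change.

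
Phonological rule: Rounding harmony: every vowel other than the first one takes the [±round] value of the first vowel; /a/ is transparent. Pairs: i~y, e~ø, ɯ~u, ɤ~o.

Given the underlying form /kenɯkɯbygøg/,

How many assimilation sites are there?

2

/y/ harmonizes with /e/ ([-round]) → [i]
/ø/ harmonizes with /e/ ([-round]) → [e]
2 segments change.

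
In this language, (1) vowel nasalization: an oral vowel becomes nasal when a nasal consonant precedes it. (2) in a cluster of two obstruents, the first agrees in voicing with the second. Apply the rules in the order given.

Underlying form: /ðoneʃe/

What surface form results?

Rule 1: /e/ after nasal /n/ → [ẽ]
After rule 1: ðonẽʃe
Rule 2: no segment meets the rule's conditions; no change.

[ðonẽʃe]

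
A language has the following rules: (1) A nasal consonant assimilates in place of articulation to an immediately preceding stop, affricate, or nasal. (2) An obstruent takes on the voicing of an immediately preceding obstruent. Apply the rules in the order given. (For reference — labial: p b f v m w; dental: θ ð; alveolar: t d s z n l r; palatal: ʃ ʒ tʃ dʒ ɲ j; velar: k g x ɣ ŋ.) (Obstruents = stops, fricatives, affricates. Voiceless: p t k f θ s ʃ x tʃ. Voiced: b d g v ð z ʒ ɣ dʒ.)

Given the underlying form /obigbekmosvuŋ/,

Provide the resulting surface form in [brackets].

[obigbekŋosfuŋ]

Rule 1: /m/ after /k/ (velar) → [ŋ]
After rule 1: obigbekŋosvuŋ
Rule 2: /v/ after /s/ (voiceless) → [f]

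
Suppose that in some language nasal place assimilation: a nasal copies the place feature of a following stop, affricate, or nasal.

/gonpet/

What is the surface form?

/n/ before /p/ (labial) → [m]

[gompet]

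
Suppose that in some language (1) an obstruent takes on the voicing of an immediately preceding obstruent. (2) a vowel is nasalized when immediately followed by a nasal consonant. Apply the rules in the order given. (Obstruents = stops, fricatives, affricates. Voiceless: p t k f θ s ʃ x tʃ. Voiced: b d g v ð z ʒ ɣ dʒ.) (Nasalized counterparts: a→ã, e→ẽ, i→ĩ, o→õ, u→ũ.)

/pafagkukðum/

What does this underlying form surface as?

Rule 1: /k/ after /g/ (voiced) → [g]
Rule 1: /ð/ after /k/ (voiceless) → [θ]
After rule 1: pafaggukθum
Rule 2: /u/ before nasal /m/ → [ũ]

[pafaggukθũm]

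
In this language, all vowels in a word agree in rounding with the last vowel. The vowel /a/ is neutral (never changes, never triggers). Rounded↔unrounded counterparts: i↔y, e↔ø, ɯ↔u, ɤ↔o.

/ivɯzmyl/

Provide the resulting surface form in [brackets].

[yvuzmyl]

/i/ harmonizes with /y/ ([+round]) → [y]
/ɯ/ harmonizes with /y/ ([+round]) → [u]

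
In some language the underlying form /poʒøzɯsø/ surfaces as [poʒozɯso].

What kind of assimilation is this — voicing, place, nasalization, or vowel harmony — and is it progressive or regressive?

vowel harmony, progressive

/ø/→[o] /ø/→[o].
Vowels agree with the first vowel, so the harmony is progressive.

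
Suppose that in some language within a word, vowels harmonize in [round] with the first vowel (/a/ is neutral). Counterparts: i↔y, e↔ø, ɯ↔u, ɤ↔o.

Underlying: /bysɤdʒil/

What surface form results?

[bysodʒyl]

/ɤ/ harmonizes with /y/ ([+round]) → [o]
/i/ harmonizes with /y/ ([+round]) → [y]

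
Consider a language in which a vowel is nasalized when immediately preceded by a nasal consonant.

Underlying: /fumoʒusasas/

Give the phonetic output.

[fumõʒusasas]

/o/ after nasal /m/ → [õ]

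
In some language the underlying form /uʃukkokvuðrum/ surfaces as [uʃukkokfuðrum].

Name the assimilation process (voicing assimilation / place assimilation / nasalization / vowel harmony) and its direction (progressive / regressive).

voicing assimilation, progressive

/v/→[f].
Each target copies a feature from the preceding segment, so the direction is progressive.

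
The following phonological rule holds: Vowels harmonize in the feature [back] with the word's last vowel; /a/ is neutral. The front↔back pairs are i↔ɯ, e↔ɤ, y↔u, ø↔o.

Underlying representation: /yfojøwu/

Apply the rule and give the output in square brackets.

[ufojowu]

/y/ harmonizes with /u/ ([+back]) → [u]
/ø/ harmonizes with /u/ ([+back]) → [o]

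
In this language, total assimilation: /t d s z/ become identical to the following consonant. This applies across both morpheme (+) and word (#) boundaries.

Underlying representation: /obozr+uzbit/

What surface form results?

[oborr+ubbit]

/z/ before /r/ → [r] (total assimilation)
/z/ before /b/ → [b] (total assimilation)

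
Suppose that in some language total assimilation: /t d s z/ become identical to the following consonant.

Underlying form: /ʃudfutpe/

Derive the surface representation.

[ʃuffuppe]

/d/ before /f/ → [f] (total assimilation)
/t/ before /p/ → [p] (total assimilation)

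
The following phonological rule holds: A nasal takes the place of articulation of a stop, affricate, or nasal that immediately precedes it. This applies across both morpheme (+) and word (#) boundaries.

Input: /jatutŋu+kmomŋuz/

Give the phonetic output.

[jatutnu+kŋommuz]

/ŋ/ after /t/ (alveolar) → [n]
/m/ after /k/ (velar) → [ŋ]
/ŋ/ after /m/ (labial) → [m]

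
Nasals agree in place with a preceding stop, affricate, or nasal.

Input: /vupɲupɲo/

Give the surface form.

/ɲ/ after /p/ (labial) → [m]
/ɲ/ after /p/ (labial) → [m]

[vupmupmo]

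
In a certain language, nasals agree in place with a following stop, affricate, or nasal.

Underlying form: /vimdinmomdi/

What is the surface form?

/m/ before /d/ (alveolar) → [n]
/n/ before /m/ (labial) → [m]
/m/ before /d/ (alveolar) → [n]

[vindimmondi]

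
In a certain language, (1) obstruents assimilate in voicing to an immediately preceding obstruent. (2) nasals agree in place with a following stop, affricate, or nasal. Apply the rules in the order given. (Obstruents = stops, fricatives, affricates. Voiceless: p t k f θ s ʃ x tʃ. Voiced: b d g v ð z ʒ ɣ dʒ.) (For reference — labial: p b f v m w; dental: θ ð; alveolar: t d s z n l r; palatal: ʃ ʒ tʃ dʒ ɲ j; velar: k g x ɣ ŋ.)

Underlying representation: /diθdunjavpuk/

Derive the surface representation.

Rule 1: /d/ after /θ/ (voiceless) → [t]
Rule 1: /p/ after /v/ (voiced) → [b]
After rule 1: diθtunjavbuk
Rule 2: no segment meets the rule's conditions; no change.

[diθtunjavbuk]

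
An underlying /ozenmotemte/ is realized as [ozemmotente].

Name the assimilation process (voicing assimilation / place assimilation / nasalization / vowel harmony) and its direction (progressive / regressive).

/n/→[m] /m/→[n].
Each target copies a feature from the following segment, so the direction is regressive.

place assimilation, regressive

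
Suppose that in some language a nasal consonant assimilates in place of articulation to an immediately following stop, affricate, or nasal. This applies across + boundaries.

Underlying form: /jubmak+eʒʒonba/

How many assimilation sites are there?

/n/ before /b/ (labial) → [m]
1 segment changes.

1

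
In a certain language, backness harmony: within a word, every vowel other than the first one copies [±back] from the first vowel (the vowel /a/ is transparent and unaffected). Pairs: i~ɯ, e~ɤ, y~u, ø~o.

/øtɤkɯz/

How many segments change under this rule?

/ɤ/ harmonizes with /ø/ ([-back]) → [e]
/ɯ/ harmonizes with /ø/ ([-back]) → [i]
2 segments change.

2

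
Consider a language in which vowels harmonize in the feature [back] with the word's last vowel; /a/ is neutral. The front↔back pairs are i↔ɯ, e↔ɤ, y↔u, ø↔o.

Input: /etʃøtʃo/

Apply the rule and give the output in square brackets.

/e/ harmonizes with /o/ ([+back]) → [ɤ]
/ø/ harmonizes with /o/ ([+back]) → [o]

[ɤtʃotʃo]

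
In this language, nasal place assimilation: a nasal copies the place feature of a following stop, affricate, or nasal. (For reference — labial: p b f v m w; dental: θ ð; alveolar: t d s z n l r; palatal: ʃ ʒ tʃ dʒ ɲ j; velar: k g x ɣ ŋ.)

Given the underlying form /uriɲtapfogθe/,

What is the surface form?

/ɲ/ before /t/ (alveolar) → [n]

[urintapfogθe]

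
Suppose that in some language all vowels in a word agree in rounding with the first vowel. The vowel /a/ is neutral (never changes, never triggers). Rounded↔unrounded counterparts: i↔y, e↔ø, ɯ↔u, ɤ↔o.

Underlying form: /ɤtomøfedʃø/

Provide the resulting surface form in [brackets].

/o/ harmonizes with /ɤ/ ([-round]) → [ɤ]
/ø/ harmonizes with /ɤ/ ([-round]) → [e]
/ø/ harmonizes with /ɤ/ ([-round]) → [e]

[ɤtɤmefedʃe]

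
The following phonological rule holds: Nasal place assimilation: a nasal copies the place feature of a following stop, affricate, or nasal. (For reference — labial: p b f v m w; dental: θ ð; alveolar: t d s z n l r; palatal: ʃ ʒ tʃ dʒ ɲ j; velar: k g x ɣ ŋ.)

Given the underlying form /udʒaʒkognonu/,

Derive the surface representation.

[udʒaʒkognonu]

no segment meets the rule's conditions; no change.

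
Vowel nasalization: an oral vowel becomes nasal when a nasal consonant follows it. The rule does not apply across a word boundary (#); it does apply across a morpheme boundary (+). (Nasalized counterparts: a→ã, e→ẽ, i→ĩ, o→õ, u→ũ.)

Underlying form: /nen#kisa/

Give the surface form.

[nẽn#kisa]

/e/ before nasal /n/ → [ẽ]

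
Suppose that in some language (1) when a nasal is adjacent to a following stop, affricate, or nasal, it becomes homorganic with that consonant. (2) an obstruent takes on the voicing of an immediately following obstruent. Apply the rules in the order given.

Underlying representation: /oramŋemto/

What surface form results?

Rule 1: /m/ before /ŋ/ (velar) → [ŋ]
Rule 1: /m/ before /t/ (alveolar) → [n]
After rule 1: oraŋŋento
Rule 2: no segment meets the rule's conditions; no change.

[oraŋŋento]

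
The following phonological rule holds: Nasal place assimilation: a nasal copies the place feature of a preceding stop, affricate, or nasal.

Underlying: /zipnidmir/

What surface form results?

[zipmidnir]

/n/ after /p/ (labial) → [m]
/m/ after /d/ (alveolar) → [n]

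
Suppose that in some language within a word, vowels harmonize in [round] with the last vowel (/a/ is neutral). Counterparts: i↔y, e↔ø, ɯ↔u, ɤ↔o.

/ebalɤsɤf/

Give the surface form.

[ebalɤsɤf]

no segment meets the rule's conditions; no change.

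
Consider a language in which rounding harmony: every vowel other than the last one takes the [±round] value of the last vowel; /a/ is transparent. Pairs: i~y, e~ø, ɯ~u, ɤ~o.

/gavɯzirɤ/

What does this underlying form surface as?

no segment meets the rule's conditions; no change.

[gavɯzirɤ]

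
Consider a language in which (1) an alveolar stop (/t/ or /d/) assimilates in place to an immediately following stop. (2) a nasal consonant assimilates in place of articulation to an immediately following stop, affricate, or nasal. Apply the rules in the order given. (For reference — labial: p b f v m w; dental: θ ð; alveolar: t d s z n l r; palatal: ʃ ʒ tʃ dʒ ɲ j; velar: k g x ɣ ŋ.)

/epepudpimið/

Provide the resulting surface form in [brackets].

[epepubpimið]

Rule 1: /d/ before /p/ (labial) → [b]
After rule 1: epepubpimið
Rule 2: no segment meets the rule's conditions; no change.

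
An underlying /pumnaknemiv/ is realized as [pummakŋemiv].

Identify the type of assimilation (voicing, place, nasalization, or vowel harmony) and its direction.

place assimilation, progressive

/n/→[m] /n/→[ŋ].
Each target copies a feature from the preceding segment, so the direction is progressive.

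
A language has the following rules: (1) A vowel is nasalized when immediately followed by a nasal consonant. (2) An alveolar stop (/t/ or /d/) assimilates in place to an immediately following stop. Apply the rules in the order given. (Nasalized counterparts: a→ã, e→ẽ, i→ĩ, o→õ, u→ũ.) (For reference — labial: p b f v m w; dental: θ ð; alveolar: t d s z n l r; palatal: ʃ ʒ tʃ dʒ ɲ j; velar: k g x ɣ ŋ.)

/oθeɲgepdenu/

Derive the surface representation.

[oθẽɲgepdẽnu]

Rule 1: /e/ before nasal /ɲ/ → [ẽ]
Rule 1: /e/ before nasal /n/ → [ẽ]
After rule 1: oθẽɲgepdẽnu
Rule 2: no segment meets the rule's conditions; no change.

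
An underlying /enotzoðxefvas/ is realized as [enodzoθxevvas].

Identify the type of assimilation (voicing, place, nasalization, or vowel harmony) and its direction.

voicing assimilation, regressive

/t/→[d] /ð/→[θ] /f/→[v].
Each target copies a feature from the following segment, so the direction is regressive.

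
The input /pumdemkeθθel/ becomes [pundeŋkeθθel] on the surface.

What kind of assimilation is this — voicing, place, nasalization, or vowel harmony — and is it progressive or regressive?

/m/→[n] /m/→[ŋ].
Each target copies a feature from the following segment, so the direction is regressive.

place assimilation, regressive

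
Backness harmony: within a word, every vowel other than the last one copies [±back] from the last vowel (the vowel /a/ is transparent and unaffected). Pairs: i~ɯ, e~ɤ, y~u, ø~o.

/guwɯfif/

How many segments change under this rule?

2

/u/ harmonizes with /i/ ([-back]) → [y]
/ɯ/ harmonizes with /i/ ([-back]) → [i]
2 segments change.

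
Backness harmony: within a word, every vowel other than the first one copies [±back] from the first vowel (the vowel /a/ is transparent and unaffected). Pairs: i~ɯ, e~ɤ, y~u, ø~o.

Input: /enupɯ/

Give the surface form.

[enypi]

/u/ harmonizes with /e/ ([-back]) → [y]
/ɯ/ harmonizes with /e/ ([-back]) → [i]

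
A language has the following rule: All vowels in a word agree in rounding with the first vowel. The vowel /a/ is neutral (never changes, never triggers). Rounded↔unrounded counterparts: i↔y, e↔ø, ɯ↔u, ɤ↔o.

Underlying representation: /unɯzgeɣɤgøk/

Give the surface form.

[unuzgøɣogøk]

/ɯ/ harmonizes with /u/ ([+round]) → [u]
/e/ harmonizes with /u/ ([+round]) → [ø]
/ɤ/ harmonizes with /u/ ([+round]) → [o]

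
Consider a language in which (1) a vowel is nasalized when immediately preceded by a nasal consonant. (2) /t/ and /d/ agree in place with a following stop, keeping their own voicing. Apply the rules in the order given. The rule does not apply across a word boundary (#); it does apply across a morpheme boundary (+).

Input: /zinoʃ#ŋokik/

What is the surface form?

Rule 1: /o/ after nasal /n/ → [õ]
Rule 1: /o/ after nasal /ŋ/ → [õ]
After rule 1: zinõʃ#ŋõkik
Rule 2: no segment meets the rule's conditions; no change.

[zinõʃ#ŋõkik]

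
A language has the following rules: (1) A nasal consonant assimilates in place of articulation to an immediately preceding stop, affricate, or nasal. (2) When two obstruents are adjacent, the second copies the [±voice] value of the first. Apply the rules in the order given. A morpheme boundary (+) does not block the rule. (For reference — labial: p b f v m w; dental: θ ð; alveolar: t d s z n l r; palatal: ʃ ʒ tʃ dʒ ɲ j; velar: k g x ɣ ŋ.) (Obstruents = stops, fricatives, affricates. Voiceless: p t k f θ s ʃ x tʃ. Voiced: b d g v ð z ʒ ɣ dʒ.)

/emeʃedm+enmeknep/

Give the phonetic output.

[emeʃedn+ennekŋep]

Rule 1: /m/ after /d/ (alveolar) → [n]
Rule 1: /m/ after /n/ (alveolar) → [n]
Rule 1: /n/ after /k/ (velar) → [ŋ]
After rule 1: emeʃedn+ennekŋep
Rule 2: no segment meets the rule's conditions; no change.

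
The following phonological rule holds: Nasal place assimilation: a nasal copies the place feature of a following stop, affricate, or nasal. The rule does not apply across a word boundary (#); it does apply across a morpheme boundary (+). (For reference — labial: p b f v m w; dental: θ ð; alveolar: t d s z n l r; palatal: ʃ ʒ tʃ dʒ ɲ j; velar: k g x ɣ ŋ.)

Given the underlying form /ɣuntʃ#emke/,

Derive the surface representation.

/n/ before /tʃ/ (palatal) → [ɲ]
/m/ before /k/ (velar) → [ŋ]

[ɣuɲtʃ#eŋke]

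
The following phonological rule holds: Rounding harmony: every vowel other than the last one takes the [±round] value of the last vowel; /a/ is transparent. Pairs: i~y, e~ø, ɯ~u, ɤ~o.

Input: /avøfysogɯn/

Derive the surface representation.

/ø/ harmonizes with /ɯ/ ([-round]) → [e]
/y/ harmonizes with /ɯ/ ([-round]) → [i]
/o/ harmonizes with /ɯ/ ([-round]) → [ɤ]

[avefisɤgɯn]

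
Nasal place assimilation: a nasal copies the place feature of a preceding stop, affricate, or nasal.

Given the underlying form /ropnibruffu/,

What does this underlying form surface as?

[ropmibruffu]

/n/ after /p/ (labial) → [m]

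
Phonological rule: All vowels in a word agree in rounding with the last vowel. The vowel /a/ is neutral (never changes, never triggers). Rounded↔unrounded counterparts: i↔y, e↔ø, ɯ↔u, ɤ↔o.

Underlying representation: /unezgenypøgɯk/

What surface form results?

[ɯnezgenipegɯk]

/u/ harmonizes with /ɯ/ ([-round]) → [ɯ]
/y/ harmonizes with /ɯ/ ([-round]) → [i]
/ø/ harmonizes with /ɯ/ ([-round]) → [e]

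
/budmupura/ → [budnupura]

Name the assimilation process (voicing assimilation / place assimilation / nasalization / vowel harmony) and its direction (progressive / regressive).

/m/→[n].
Each target copies a feature from the preceding segment, so the direction is progressive.

place assimilation, progressive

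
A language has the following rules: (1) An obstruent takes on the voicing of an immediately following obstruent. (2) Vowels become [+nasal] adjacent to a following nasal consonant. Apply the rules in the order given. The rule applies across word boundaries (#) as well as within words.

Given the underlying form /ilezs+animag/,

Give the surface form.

Rule 1: /z/ before /s/ (voiceless) → [s]
After rule 1: iless+animag
Rule 2: /a/ before nasal /n/ → [ã]
Rule 2: /i/ before nasal /m/ → [ĩ]

[iless+ãnĩmag]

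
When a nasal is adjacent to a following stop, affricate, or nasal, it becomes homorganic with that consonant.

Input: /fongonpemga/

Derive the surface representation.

/n/ before /g/ (velar) → [ŋ]
/n/ before /p/ (labial) → [m]
/m/ before /g/ (velar) → [ŋ]

[foŋgompeŋga]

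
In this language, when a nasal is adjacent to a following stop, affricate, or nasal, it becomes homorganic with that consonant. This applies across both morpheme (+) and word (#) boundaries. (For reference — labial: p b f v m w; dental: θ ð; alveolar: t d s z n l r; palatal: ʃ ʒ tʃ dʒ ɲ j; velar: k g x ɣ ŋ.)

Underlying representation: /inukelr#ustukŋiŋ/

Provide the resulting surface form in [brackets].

[inukelr#ustukŋiŋ]

no segment meets the rule's conditions; no change.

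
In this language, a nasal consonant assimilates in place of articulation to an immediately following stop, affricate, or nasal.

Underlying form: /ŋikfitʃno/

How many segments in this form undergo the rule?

No segment meets the rule's conditions.

0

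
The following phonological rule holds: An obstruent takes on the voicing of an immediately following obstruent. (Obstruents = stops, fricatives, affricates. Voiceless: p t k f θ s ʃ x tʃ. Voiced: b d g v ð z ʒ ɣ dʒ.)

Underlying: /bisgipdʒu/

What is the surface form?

/s/ before /g/ (voiced) → [z]
/p/ before /dʒ/ (voiced) → [b]

[bizgibdʒu]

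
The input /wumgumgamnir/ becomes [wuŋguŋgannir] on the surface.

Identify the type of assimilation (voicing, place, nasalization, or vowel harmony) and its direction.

place assimilation, regressive

/m/→[ŋ] /m/→[ŋ] /m/→[n].
Each target copies a feature from the following segment, so the direction is regressive.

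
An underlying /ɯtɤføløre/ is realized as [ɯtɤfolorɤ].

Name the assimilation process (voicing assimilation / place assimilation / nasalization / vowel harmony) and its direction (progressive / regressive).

vowel harmony, progressive

/ø/→[o] /ø/→[o] /e/→[ɤ].
Vowels agree with the first vowel, so the harmony is progressive.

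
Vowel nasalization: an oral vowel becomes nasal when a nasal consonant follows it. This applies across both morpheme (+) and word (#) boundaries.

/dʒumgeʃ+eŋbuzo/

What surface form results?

/u/ before nasal /m/ → [ũ]
/e/ before nasal /ŋ/ → [ẽ]

[dʒũmgeʃ+ẽŋbuzo]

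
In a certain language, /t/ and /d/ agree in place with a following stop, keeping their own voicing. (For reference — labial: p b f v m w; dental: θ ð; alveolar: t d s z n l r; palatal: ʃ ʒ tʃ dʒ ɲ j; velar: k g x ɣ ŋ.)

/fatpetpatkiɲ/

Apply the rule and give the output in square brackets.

/t/ before /p/ (labial) → [p]
/t/ before /p/ (labial) → [p]
/t/ before /k/ (velar) → [k]

[fappeppakkiɲ]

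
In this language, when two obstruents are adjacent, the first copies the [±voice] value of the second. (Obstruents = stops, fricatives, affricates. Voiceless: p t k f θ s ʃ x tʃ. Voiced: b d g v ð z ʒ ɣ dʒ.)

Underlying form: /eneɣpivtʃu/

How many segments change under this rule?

2

/ɣ/ before /p/ (voiceless) → [x]
/v/ before /tʃ/ (voiceless) → [f]
2 segments change.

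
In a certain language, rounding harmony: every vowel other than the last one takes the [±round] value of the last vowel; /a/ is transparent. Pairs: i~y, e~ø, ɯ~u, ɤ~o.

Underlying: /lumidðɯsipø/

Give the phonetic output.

/i/ harmonizes with /ø/ ([+round]) → [y]
/ɯ/ harmonizes with /ø/ ([+round]) → [u]
/i/ harmonizes with /ø/ ([+round]) → [y]

[lumydðusypø]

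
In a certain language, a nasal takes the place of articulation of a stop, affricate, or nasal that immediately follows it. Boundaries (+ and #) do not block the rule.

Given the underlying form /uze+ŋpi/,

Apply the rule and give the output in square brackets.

[uze+mpi]

/ŋ/ before /p/ (labial) → [m]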